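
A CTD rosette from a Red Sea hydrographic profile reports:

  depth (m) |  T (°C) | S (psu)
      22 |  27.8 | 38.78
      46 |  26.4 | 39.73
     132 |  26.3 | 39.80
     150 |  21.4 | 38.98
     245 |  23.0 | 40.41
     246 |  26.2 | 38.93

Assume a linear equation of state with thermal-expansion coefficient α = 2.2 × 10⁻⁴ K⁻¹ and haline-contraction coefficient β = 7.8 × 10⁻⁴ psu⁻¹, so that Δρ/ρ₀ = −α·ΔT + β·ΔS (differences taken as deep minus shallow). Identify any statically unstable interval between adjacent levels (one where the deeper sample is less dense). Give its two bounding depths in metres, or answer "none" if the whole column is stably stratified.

Evaluate Δρ/ρ₀ = −αΔT + βΔS across each adjacent pair:
  22–46 m: −αΔT+βΔS = −(2.2 × 10⁻⁴)(-1.4)+(7.8 × 10⁻⁴)(+0.95) = 1.0 × 10⁻³ → stable
  46–132 m: −αΔT+βΔS = −(2.2 × 10⁻⁴)(-0.1)+(7.8 × 10⁻⁴)(+0.07) = 7.7 × 10⁻⁵ → stable
  132–150 m: −αΔT+βΔS = −(2.2 × 10⁻⁴)(-4.9)+(7.8 × 10⁻⁴)(-0.82) = 4.4 × 10⁻⁴ → stable
  150–245 m: −αΔT+βΔS = −(2.2 × 10⁻⁴)(+1.6)+(7.8 × 10⁻⁴)(+1.43) = 7.6 × 10⁻⁴ → stable
  245–246 m: −αΔT+βΔS = −(2.2 × 10⁻⁴)(+3.2)+(7.8 × 10⁻⁴)(-1.48) = -1.9 × 10⁻³ → UNSTABLE
The 245–246 m interval has Δρ < 0: lighter water underlies denser water.

245–246 m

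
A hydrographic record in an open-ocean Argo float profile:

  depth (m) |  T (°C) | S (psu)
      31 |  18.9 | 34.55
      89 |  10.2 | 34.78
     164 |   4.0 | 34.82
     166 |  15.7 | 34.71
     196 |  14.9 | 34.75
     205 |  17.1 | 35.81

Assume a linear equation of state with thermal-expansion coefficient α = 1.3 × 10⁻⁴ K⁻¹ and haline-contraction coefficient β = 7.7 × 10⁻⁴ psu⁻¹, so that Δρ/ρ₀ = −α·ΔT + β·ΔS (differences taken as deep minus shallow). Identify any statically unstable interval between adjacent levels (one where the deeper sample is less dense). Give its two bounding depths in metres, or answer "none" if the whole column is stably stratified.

Evaluate Δρ/ρ₀ = −αΔT + βΔS across each adjacent pair:
  31–89 m: −αΔT+βΔS = −(1.3 × 10⁻⁴)(-8.7)+(7.7 × 10⁻⁴)(+0.23) = 1.3 × 10⁻³ → stable
  89–164 m: −αΔT+βΔS = −(1.3 × 10⁻⁴)(-6.2)+(7.7 × 10⁻⁴)(+0.04) = 8.4 × 10⁻⁴ → stable
  164–166 m: −αΔT+βΔS = −(1.3 × 10⁻⁴)(+11.7)+(7.7 × 10⁻⁴)(-0.11) = -1.6 × 10⁻³ → UNSTABLE
  166–196 m: −αΔT+βΔS = −(1.3 × 10⁻⁴)(-0.8)+(7.7 × 10⁻⁴)(+0.04) = 1.3 × 10⁻⁴ → stable
  196–205 m: −αΔT+βΔS = −(1.3 × 10⁻⁴)(+2.2)+(7.7 × 10⁻⁴)(+1.06) = 5.3 × 10⁻⁴ → stable
The 164–166 m interval has Δρ < 0: lighter water underlies denser water.

164–166 m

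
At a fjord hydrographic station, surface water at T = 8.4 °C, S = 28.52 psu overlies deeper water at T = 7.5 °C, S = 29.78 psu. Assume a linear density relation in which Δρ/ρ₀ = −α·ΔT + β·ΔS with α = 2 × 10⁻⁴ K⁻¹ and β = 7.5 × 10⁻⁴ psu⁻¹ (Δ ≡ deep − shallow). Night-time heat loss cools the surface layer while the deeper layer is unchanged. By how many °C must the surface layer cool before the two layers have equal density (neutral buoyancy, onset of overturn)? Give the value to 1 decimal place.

Neutral buoyancy requires Δρ = 0, i.e. −α(T_deep − T_surf′) + β(S_deep − S_surf) = 0.
T_surf′ = T_deep − (β/α)·ΔS = 7.5 − (7.5 × 10⁻⁴/2 × 10⁻⁴)·(+1.26) = 2.775 °C.
Cooling required: 8.4 − (2.775) = 5.625 °C.

5.6 °C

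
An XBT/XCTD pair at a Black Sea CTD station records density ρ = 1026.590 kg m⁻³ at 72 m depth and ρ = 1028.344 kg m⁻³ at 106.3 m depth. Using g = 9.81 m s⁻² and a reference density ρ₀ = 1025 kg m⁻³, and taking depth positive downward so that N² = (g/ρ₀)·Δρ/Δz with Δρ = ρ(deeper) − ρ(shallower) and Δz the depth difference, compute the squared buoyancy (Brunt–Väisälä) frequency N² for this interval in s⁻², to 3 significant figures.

4.89 × 10⁻⁴ s⁻²

Δρ = 1028.344 − 1026.590 = 1.754 kg m⁻³ over Δz = 106.3 − 72 = 34.3 m.
N² = (9.81/1025) × (1.754/34.3) = 4.8942 × 10⁻⁴ s⁻² ≈ 4.89 × 10⁻⁴ s⁻².
Since Δρ > 0 the layer is stably stratified.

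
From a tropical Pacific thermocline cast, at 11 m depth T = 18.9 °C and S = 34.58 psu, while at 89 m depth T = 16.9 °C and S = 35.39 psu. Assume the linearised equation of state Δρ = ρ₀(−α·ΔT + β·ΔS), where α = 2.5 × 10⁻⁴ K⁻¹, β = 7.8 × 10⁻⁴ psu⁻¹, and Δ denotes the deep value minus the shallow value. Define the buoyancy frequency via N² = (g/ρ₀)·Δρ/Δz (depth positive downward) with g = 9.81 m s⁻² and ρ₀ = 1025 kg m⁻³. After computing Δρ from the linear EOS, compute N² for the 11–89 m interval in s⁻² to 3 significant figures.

ΔT = -2.0 K, ΔS = +0.81 psu (deep − shallow).
Δρ/ρ₀ = −αΔT + βΔS = 5.00 × 10⁻⁴ + 6.318 × 10⁻⁴ = 1.1318 × 10⁻³, so Δρ ≈ 1.160 kg m⁻³.
N² = (g/ρ₀)·Δρ/Δz = g·(Δρ/ρ₀)/Δz = 9.81 × 1.1318 × 10⁻³ / 78 = 1.4235 × 10⁻⁴ s⁻² ≈ 1.42 × 10⁻⁴ s⁻².

1.42 × 10⁻⁴ s⁻²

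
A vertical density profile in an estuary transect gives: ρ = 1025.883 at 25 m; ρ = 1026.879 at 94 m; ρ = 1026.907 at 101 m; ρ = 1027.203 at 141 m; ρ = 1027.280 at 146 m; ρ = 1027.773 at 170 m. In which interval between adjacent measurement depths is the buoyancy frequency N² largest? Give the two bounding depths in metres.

146–170 m

Compute the density gradient over each adjacent pair:
  25–94 m: Δρ/Δz = 0.996/69 = 0.014 kg m⁻⁴
  94–101 m: Δρ/Δz = 0.028/7 = 4.0 × 10⁻³ kg m⁻⁴
  101–141 m: Δρ/Δz = 0.296/40 = 7.4 × 10⁻³ kg m⁻⁴
  141–146 m: Δρ/Δz = 0.077/5 = 0.015 kg m⁻⁴
  146–170 m: Δρ/Δz = 0.493/24 = 0.021 kg m⁻⁴
The largest gradient is in the 146–170 m interval — the pycnocline.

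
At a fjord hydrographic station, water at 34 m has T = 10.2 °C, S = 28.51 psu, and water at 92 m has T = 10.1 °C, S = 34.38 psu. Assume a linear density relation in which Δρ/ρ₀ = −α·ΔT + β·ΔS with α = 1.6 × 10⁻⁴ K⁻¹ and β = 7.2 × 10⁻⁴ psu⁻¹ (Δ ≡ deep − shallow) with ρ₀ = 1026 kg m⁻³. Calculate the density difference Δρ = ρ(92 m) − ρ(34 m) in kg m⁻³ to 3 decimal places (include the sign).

ΔT = -0.1 K, ΔS = +5.87 psu (deep − shallow).
Δρ/ρ₀ = −(1.6 × 10⁻⁴)(-0.1) + (7.2 × 10⁻⁴)(+5.87) = 4.2424 × 10⁻³.
Δρ = 1026 × (4.2424 × 10⁻³) = +4.353 kg m⁻³.
Positive Δρ: denser below, stable.

+4.353 kg m⁻³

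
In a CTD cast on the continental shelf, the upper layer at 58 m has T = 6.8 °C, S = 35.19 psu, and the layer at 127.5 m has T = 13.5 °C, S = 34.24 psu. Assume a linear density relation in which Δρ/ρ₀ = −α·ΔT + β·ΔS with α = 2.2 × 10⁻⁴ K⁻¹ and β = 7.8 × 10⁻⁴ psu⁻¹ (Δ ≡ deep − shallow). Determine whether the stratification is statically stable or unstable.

unstable

ΔT = 13.5 − 6.8 = +6.7 K and ΔS = 34.24 − 35.19 = -0.95 psu (deep − shallow).
−αΔT = -1.474 × 10⁻³; βΔS = -7.41 × 10⁻⁴; sum Δρ/ρ₀ = -2.215 × 10⁻³.
Δρ/ρ₀ < 0, so Δρ < 0: deeper water is lighter → statically unstable; the column would overturn.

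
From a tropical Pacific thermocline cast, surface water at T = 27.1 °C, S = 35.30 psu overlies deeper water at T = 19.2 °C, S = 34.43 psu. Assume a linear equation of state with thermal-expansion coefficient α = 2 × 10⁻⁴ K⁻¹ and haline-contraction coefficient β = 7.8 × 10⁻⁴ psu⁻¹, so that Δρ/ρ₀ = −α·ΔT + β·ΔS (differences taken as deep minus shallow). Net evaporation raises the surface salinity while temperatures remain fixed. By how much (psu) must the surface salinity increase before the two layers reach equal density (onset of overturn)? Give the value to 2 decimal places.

1.16 psu

Neutral buoyancy requires −α(T_deep − T_surf) + β(S_deep − S_surf′) = 0.
S_surf′ = S_deep − (α/β)·ΔT = 34.43 − (2 × 10⁻⁴/7.8 × 10⁻⁴)·(-7.9) = 36.4556 psu.
Increase required: 36.4556 − 35.30 = 1.1556 psu.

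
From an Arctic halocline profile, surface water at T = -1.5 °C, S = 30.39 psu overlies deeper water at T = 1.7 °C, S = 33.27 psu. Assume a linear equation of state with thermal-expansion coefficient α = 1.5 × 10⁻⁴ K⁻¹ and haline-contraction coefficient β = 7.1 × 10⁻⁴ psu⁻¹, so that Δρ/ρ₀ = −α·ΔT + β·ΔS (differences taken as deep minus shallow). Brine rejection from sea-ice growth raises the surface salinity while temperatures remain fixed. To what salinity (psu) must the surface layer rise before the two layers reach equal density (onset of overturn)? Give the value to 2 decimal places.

Neutral buoyancy requires −α(T_deep − T_surf) + β(S_deep − S_surf′) = 0.
S_surf′ = S_deep − (α/β)·ΔT = 33.27 − (1.5 × 10⁻⁴/7.1 × 10⁻⁴)·(+3.2) = 32.5939 psu.
Increase required: 32.5939 − 30.39 = 2.2039 psu.

32.59 psu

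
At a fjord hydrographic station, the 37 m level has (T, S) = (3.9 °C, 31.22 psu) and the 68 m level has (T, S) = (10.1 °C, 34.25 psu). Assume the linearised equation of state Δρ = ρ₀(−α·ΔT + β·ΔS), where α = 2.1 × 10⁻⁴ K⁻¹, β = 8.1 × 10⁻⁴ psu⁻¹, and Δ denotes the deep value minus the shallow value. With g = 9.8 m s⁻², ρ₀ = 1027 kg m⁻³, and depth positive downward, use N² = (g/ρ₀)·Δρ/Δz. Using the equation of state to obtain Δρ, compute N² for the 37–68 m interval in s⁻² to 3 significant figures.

ΔT = +6.2 K, ΔS = +3.03 psu (deep − shallow).
Δρ/ρ₀ = −αΔT + βΔS = -1.302 × 10⁻³ + 2.4543 × 10⁻³ = 1.1523 × 10⁻³, so Δρ ≈ 1.183 kg m⁻³.
N² = (g/ρ₀)·Δρ/Δz = g·(Δρ/ρ₀)/Δz = 9.8 × 1.1523 × 10⁻³ / 31 = 3.6428 × 10⁻⁴ s⁻² ≈ 3.64 × 10⁻⁴ s⁻².

3.64 × 10⁻⁴ s⁻²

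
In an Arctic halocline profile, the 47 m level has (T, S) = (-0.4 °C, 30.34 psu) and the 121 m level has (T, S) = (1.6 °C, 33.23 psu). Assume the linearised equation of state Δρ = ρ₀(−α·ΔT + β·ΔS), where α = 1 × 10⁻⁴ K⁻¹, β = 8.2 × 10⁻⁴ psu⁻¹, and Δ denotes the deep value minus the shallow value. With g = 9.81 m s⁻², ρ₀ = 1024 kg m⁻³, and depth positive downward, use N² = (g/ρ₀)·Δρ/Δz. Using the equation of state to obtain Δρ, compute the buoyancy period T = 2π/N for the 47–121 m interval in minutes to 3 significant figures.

ΔT = +2.0 K, ΔS = +2.89 psu (deep − shallow).
Δρ/ρ₀ = −αΔT + βΔS = -2.00 × 10⁻⁴ + 2.3698 × 10⁻³ = 2.1698 × 10⁻³, so Δρ ≈ 2.222 kg m⁻³.
N² = (g/ρ₀)·Δρ/Δz = g·(Δρ/ρ₀)/Δz = 9.81 × 2.1698 × 10⁻³ / 74 = 2.8765 × 10⁻⁴ s⁻².
N = √(2.8765 × 10⁻⁴) = 0.016960 rad s⁻¹ → T = 2π/N = 370.47 s = 6.1745 min ≈ 6.17 min.

6.17 min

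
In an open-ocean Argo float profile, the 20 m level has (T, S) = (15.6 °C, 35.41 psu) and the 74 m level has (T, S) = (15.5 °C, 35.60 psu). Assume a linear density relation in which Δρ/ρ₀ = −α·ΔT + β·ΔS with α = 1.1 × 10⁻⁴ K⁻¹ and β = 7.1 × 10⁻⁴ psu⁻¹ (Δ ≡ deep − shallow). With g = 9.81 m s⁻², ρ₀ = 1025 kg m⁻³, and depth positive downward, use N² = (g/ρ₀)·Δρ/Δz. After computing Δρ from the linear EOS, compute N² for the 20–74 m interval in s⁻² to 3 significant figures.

ΔT = -0.1 K, ΔS = +0.19 psu (deep − shallow).
Δρ/ρ₀ = −αΔT + βΔS = 1.10 × 10⁻⁵ + 1.349 × 10⁻⁴ = 1.459 × 10⁻⁴, so Δρ ≈ 0.1495 kg m⁻³.
N² = (g/ρ₀)·Δρ/Δz = g·(Δρ/ρ₀)/Δz = 9.81 × 1.459 × 10⁻⁴ / 54 = 2.6505 × 10⁻⁵ s⁻² ≈ 2.65 × 10⁻⁵ s⁻².

2.65 × 10⁻⁵ s⁻²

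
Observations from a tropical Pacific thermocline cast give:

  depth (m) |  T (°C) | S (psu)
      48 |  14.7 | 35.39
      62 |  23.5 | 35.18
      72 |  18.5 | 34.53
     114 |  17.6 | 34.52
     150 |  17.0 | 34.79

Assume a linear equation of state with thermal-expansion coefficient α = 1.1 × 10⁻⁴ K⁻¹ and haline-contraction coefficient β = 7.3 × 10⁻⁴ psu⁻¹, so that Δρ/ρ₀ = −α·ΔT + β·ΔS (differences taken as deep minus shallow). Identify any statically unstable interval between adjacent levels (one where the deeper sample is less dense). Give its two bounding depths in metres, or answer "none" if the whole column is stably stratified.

Evaluate Δρ/ρ₀ = −αΔT + βΔS across each adjacent pair:
  48–62 m: −αΔT+βΔS = −(1.1 × 10⁻⁴)(+8.8)+(7.3 × 10⁻⁴)(-0.21) = -1.1 × 10⁻³ → UNSTABLE
  62–72 m: −αΔT+βΔS = −(1.1 × 10⁻⁴)(-5.0)+(7.3 × 10⁻⁴)(-0.65) = 7.6 × 10⁻⁵ → stable
  72–114 m: −αΔT+βΔS = −(1.1 × 10⁻⁴)(-0.9)+(7.3 × 10⁻⁴)(-0.01) = 9.2 × 10⁻⁵ → stable
  114–150 m: −αΔT+βΔS = −(1.1 × 10⁻⁴)(-0.6)+(7.3 × 10⁻⁴)(+0.27) = 2.6 × 10⁻⁴ → stable
The 48–62 m interval has Δρ < 0: lighter water underlies denser water.

48–62 m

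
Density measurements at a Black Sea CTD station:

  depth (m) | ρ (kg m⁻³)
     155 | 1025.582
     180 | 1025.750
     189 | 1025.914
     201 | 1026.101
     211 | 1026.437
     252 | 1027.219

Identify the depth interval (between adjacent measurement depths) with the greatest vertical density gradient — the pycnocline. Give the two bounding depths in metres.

Compute the density gradient over each adjacent pair:
  155–180 m: Δρ/Δz = 0.168/25 = 6.7 × 10⁻³ kg m⁻⁴
  180–189 m: Δρ/Δz = 0.164/9 = 0.018 kg m⁻⁴
  189–201 m: Δρ/Δz = 0.187/12 = 0.016 kg m⁻⁴
  201–211 m: Δρ/Δz = 0.336/10 = 0.034 kg m⁻⁴
  211–252 m: Δρ/Δz = 0.782/41 = 0.019 kg m⁻⁴
The largest gradient is in the 201–211 m interval — the pycnocline.

201–211 m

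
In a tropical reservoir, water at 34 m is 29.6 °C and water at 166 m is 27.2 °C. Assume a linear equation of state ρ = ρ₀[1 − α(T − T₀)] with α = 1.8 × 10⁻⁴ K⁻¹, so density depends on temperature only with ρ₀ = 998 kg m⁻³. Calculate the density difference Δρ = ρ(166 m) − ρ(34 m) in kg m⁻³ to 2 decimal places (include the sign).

+0.43 kg m⁻³

ΔT = -2.4 K, Δρ/ρ₀ = −αΔT = 4.32 × 10⁻⁴.
Δρ = 998 × (4.32 × 10⁻⁴) = +0.43 kg m⁻³.
Positive Δρ: denser below, stable.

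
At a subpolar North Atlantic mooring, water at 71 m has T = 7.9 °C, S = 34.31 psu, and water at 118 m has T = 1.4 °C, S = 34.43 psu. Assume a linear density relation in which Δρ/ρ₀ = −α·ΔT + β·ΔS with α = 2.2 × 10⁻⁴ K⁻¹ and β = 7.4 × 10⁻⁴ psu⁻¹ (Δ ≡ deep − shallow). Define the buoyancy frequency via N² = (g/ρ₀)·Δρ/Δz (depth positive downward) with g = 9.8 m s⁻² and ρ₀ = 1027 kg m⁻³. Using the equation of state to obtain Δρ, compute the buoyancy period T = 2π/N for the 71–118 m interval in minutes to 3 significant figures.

ΔT = -6.5 K, ΔS = +0.12 psu (deep − shallow).
Δρ/ρ₀ = −αΔT + βΔS = 1.43 × 10⁻³ + 8.88 × 10⁻⁵ = 1.5188 × 10⁻³, so Δρ ≈ 1.560 kg m⁻³.
N² = (g/ρ₀)·Δρ/Δz = g·(Δρ/ρ₀)/Δz = 9.8 × 1.5188 × 10⁻³ / 47 = 3.1669 × 10⁻⁴ s⁻².
N = √(3.1669 × 10⁻⁴) = 0.017796 rad s⁻¹ → T = 2π/N = 353.07 s = 5.8845 min ≈ 5.88 min.

5.88 min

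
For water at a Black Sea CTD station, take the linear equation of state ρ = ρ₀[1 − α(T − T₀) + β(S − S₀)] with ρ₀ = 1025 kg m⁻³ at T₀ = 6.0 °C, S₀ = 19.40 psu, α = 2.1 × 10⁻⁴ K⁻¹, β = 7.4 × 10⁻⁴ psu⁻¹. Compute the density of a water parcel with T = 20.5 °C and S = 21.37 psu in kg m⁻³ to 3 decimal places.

1023.373 kg m⁻³

T − T₀ = +14.5 K, S − S₀ = +1.97 psu.
Bracket = 1 − α·(+14.5) + β·(+1.97) = 1 + (-1.5872 × 10⁻³) = 0.9984128.
ρ = 1025 × 0.9984128 = 1023.373 kg m⁻³.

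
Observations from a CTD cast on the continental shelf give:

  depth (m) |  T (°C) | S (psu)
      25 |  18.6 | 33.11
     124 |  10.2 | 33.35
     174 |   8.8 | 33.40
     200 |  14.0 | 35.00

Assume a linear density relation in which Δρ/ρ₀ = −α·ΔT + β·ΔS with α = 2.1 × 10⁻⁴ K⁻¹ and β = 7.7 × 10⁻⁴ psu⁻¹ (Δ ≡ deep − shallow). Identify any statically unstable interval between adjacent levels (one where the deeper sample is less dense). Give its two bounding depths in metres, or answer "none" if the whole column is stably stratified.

none

Evaluate Δρ/ρ₀ = −αΔT + βΔS across each adjacent pair:
  25–124 m: −αΔT+βΔS = −(2.1 × 10⁻⁴)(-8.4)+(7.7 × 10⁻⁴)(+0.24) = 1.9 × 10⁻³ → stable
  124–174 m: −αΔT+βΔS = −(2.1 × 10⁻⁴)(-1.4)+(7.7 × 10⁻⁴)(+0.05) = 3.3 × 10⁻⁴ → stable
  174–200 m: −αΔT+βΔS = −(2.1 × 10⁻⁴)(+5.2)+(7.7 × 10⁻⁴)(+1.60) = 1.4 × 10⁻⁴ → stable
Every interval has Δρ > 0: the column is stably stratified throughout.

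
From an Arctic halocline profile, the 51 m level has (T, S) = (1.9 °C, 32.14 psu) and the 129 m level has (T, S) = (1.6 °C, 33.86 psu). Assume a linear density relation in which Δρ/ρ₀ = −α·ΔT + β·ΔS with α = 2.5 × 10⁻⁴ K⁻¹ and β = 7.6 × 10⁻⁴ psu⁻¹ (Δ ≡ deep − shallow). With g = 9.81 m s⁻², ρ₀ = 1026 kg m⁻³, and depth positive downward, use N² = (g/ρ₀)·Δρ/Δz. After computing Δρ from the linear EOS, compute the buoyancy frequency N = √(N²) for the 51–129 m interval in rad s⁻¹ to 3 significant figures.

0.0132 rad s⁻¹

ΔT = -0.3 K, ΔS = +1.72 psu (deep − shallow).
Δρ/ρ₀ = −αΔT + βΔS = 7.50 × 10⁻⁵ + 1.3072 × 10⁻³ = 1.3822 × 10⁻³, so Δρ ≈ 1.418 kg m⁻³.
N² = (g/ρ₀)·Δρ/Δz = g·(Δρ/ρ₀)/Δz = 9.81 × 1.3822 × 10⁻³ / 78 = 1.7384 × 10⁻⁴ s⁻².
N = √(1.7384 × 10⁻⁴) = 0.013185 rad s⁻¹ ≈ 0.0132 rad s⁻¹.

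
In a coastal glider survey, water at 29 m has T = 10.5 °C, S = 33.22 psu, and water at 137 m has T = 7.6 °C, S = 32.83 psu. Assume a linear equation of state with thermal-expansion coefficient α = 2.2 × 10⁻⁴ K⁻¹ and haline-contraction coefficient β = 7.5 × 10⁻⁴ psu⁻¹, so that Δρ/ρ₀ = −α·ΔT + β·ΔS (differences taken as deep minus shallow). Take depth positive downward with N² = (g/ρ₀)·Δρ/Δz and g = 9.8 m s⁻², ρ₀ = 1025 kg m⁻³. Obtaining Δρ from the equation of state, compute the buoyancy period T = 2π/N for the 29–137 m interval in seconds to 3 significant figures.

ΔT = -2.9 K, ΔS = -0.39 psu (deep − shallow).
Δρ/ρ₀ = −αΔT + βΔS = 6.38 × 10⁻⁴ − 2.925 × 10⁻⁴ = 3.455 × 10⁻⁴, so Δρ ≈ 0.3541 kg m⁻³.
N² = (g/ρ₀)·Δρ/Δz = g·(Δρ/ρ₀)/Δz = 9.8 × 3.455 × 10⁻⁴ / 108 = 3.1351 × 10⁻⁵ s⁻².
N = √(3.1351 × 10⁻⁵) = 5.5992 × 10⁻³ rad s⁻¹ → T = 2π/N = 1.1222 × 10³ s ≈ 1.12 × 10³ s.

1.12 × 10³ s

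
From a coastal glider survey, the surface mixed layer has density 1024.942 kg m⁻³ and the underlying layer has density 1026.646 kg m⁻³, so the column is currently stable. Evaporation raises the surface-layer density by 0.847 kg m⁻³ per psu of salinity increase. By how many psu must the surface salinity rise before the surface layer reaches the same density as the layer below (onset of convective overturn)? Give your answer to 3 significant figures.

2.01 psu

Density deficit of the surface layer: 1026.646 − 1024.942 = 1.704 kg m⁻³.
Required change = 1.704 / 0.847 = 2.01 psu.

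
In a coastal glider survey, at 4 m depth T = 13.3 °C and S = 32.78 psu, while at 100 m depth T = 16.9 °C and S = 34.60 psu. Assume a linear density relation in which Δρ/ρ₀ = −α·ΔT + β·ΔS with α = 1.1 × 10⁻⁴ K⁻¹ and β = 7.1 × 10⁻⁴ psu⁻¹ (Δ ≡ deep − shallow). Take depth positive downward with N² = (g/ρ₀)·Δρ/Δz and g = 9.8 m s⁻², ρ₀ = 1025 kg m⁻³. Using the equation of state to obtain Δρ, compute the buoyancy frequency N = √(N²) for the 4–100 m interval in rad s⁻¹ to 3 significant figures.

ΔT = +3.6 K, ΔS = +1.82 psu (deep − shallow).
Δρ/ρ₀ = −αΔT + βΔS = -3.96 × 10⁻⁴ + 1.2922 × 10⁻³ = 8.962 × 10⁻⁴, so Δρ ≈ 0.9186 kg m⁻³.
N² = (g/ρ₀)·Δρ/Δz = g·(Δρ/ρ₀)/Δz = 9.8 × 8.962 × 10⁻⁴ / 96 = 9.1487 × 10⁻⁵ s⁻².
N = √(9.1487 × 10⁻⁵) = 9.5649 × 10⁻³ rad s⁻¹ ≈ 9.56 × 10⁻³ rad s⁻¹.

9.56 × 10⁻³ rad s⁻¹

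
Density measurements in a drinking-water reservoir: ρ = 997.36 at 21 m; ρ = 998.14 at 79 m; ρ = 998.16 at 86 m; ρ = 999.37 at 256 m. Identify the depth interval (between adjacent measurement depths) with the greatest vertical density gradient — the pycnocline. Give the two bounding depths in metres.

21–79 m

Compute the density gradient over each adjacent pair:
  21–79 m: Δρ/Δz = 0.78/58 = 0.013 kg m⁻⁴
  79–86 m: Δρ/Δz = 0.02/7 = 2.9 × 10⁻³ kg m⁻⁴
  86–256 m: Δρ/Δz = 1.21/170 = 7.1 × 10⁻³ kg m⁻⁴
The largest gradient is in the 21–79 m interval — the pycnocline.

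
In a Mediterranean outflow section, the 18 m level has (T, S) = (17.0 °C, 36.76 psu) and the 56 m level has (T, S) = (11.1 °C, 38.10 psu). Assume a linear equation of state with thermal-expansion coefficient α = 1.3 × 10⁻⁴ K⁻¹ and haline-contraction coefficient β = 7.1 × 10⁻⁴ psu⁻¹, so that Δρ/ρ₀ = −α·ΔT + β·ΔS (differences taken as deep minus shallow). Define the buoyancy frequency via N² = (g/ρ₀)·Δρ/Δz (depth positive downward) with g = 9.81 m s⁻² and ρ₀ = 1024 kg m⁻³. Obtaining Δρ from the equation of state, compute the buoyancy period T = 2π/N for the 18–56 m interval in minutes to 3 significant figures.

4.97 min

ΔT = -5.9 K, ΔS = +1.34 psu (deep − shallow).
Δρ/ρ₀ = −αΔT + βΔS = 7.67 × 10⁻⁴ + 9.514 × 10⁻⁴ = 1.7184 × 10⁻³, so Δρ ≈ 1.760 kg m⁻³.
N² = (g/ρ₀)·Δρ/Δz = g·(Δρ/ρ₀)/Δz = 9.81 × 1.7184 × 10⁻³ / 38 = 4.4362 × 10⁻⁴ s⁻².
N = √(4.4362 × 10⁻⁴) = 0.021062 rad s⁻¹ → T = 2π/N = 298.32 s = 4.9720 min ≈ 4.97 min.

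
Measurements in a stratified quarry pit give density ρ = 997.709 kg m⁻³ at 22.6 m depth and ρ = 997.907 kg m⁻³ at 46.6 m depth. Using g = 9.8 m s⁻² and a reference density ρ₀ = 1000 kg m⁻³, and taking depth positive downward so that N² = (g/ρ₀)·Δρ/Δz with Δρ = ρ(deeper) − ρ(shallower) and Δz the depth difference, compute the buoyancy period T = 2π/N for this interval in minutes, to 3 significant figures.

Δρ = 997.907 − 997.709 = 0.198 kg m⁻³ over Δz = 46.6 − 22.6 = 24 m.
N² = (9.8/1000) × (0.198/24) = 8.0850 × 10⁻⁵ s⁻².
N = √(8.0850 × 10⁻⁵) = 8.9917 × 10⁻³ rad s⁻¹, so T = 2π/N = 698.78 s = 11.646 min ≈ 11.6 min.
A positive N² confirms static stability across the interval.

11.6 min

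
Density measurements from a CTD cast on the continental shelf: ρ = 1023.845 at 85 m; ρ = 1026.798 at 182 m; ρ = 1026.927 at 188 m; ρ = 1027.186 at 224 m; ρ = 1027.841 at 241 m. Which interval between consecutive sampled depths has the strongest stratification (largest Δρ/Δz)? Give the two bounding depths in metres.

224–241 m

Compute the density gradient over each adjacent pair:
  85–182 m: Δρ/Δz = 2.953/97 = 0.030 kg m⁻⁴
  182–188 m: Δρ/Δz = 0.129/6 = 0.022 kg m⁻⁴
  188–224 m: Δρ/Δz = 0.259/36 = 7.2 × 10⁻³ kg m⁻⁴
  224–241 m: Δρ/Δz = 0.655/17 = 0.039 kg m⁻⁴
The largest gradient is in the 224–241 m interval — the pycnocline.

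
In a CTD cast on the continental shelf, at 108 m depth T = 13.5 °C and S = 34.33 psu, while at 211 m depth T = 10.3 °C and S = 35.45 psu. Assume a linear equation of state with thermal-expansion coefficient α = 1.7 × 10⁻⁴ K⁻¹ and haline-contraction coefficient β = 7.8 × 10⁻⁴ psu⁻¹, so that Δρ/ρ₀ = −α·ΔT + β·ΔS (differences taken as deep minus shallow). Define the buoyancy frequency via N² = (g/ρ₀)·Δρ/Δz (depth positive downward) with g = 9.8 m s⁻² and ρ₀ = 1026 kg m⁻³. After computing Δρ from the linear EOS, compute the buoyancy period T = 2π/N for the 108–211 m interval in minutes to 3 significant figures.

ΔT = -3.2 K, ΔS = +1.12 psu (deep − shallow).
Δρ/ρ₀ = −αΔT + βΔS = 5.44 × 10⁻⁴ + 8.736 × 10⁻⁴ = 1.4176 × 10⁻³, so Δρ ≈ 1.454 kg m⁻³.
N² = (g/ρ₀)·Δρ/Δz = g·(Δρ/ρ₀)/Δz = 9.8 × 1.4176 × 10⁻³ / 103 = 1.3488 × 10⁻⁴ s⁻².
N = √(1.3488 × 10⁻⁴) = 0.011614 rad s⁻¹ → T = 2π/N = 541.00 s = 9.0167 min ≈ 9.02 min.

9.02 min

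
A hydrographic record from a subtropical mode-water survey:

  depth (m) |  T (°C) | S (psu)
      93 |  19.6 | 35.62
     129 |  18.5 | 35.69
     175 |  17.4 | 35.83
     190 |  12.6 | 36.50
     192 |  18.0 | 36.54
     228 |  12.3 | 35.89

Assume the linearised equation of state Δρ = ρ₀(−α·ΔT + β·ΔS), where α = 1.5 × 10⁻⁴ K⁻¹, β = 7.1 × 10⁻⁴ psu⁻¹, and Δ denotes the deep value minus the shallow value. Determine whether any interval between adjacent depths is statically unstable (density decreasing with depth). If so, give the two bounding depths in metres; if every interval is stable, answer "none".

Evaluate Δρ/ρ₀ = −αΔT + βΔS across each adjacent pair:
  93–129 m: −αΔT+βΔS = −(1.5 × 10⁻⁴)(-1.1)+(7.1 × 10⁻⁴)(+0.07) = 2.1 × 10⁻⁴ → stable
  129–175 m: −αΔT+βΔS = −(1.5 × 10⁻⁴)(-1.1)+(7.1 × 10⁻⁴)(+0.14) = 2.6 × 10⁻⁴ → stable
  175–190 m: −αΔT+βΔS = −(1.5 × 10⁻⁴)(-4.8)+(7.1 × 10⁻⁴)(+0.67) = 1.2 × 10⁻³ → stable
  190–192 m: −αΔT+βΔS = −(1.5 × 10⁻⁴)(+5.4)+(7.1 × 10⁻⁴)(+0.04) = -7.8 × 10⁻⁴ → UNSTABLE
  192–228 m: −αΔT+βΔS = −(1.5 × 10⁻⁴)(-5.7)+(7.1 × 10⁻⁴)(-0.65) = 3.9 × 10⁻⁴ → stable
The 190–192 m interval has Δρ < 0: lighter water underlies denser water.

190–192 m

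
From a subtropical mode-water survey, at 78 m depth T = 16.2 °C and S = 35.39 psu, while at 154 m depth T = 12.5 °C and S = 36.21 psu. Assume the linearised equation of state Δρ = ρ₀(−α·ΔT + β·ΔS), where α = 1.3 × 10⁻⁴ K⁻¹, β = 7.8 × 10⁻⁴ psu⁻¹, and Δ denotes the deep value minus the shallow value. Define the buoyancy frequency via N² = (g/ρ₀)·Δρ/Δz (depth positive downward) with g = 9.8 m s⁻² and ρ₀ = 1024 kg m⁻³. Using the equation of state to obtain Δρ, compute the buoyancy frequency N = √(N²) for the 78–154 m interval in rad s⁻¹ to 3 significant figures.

0.0120 rad s⁻¹

ΔT = -3.7 K, ΔS = +0.82 psu (deep − shallow).
Δρ/ρ₀ = −αΔT + βΔS = 4.81 × 10⁻⁴ + 6.396 × 10⁻⁴ = 1.1206 × 10⁻³, so Δρ ≈ 1.147 kg m⁻³.
N² = (g/ρ₀)·Δρ/Δz = g·(Δρ/ρ₀)/Δz = 9.8 × 1.1206 × 10⁻³ / 76 = 1.4450 × 10⁻⁴ s⁻².
N = √(1.4450 × 10⁻⁴) = 0.012021 rad s⁻¹ ≈ 0.0120 rad s⁻¹.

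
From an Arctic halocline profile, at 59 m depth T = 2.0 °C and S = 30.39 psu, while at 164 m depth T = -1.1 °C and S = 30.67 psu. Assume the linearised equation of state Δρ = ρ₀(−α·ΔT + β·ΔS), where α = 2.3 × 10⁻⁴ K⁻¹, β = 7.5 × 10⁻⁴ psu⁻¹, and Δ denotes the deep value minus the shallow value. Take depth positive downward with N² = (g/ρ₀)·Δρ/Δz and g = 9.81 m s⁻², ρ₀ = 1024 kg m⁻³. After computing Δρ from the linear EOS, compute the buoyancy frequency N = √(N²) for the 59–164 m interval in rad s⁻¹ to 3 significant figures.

9.29 × 10⁻³ rad s⁻¹

ΔT = -3.1 K, ΔS = +0.28 psu (deep − shallow).
Δρ/ρ₀ = −αΔT + βΔS = 7.13 × 10⁻⁴ + 2.10 × 10⁻⁴ = 9.23 × 10⁻⁴, so Δρ ≈ 0.9452 kg m⁻³.
N² = (g/ρ₀)·Δρ/Δz = g·(Δρ/ρ₀)/Δz = 9.81 × 9.23 × 10⁻⁴ / 105 = 8.6235 × 10⁻⁵ s⁻².
N = √(8.6235 × 10⁻⁵) = 9.2863 × 10⁻³ rad s⁻¹ ≈ 9.29 × 10⁻³ rad s⁻¹.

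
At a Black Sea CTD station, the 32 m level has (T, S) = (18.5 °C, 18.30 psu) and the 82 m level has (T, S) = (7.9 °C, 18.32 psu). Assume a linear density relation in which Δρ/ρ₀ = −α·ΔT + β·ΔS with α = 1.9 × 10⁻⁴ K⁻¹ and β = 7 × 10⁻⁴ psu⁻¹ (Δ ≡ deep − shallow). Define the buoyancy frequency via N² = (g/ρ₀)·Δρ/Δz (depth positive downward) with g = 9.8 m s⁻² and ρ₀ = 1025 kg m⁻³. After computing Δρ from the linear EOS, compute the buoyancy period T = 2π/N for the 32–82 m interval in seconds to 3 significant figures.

315 s

ΔT = -10.6 K, ΔS = +0.02 psu (deep − shallow).
Δρ/ρ₀ = −αΔT + βΔS = 2.014 × 10⁻³ + 1.40 × 10⁻⁵ = 2.028 × 10⁻³, so Δρ ≈ 2.079 kg m⁻³.
N² = (g/ρ₀)·Δρ/Δz = g·(Δρ/ρ₀)/Δz = 9.8 × 2.028 × 10⁻³ / 50 = 3.9749 × 10⁻⁴ s⁻².
N = √(3.9749 × 10⁻⁴) = 0.019937 rad s⁻¹ → T = 2π/N = 315.15 s ≈ 315 s.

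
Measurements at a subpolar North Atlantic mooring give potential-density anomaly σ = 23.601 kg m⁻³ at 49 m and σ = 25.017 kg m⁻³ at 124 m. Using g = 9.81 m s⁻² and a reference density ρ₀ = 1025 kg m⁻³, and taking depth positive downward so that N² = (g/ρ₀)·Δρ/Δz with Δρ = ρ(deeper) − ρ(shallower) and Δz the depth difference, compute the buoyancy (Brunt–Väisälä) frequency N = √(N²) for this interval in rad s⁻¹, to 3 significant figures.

0.0134 rad s⁻¹

Δρ = 1025.017 − 1023.601 = 1.416 kg m⁻³ over Δz = 124 − 49 = 75 m.
N² = (9.81/1025) × (1.416/75) = 1.8070 × 10⁻⁴ s⁻².
N = √(1.8070 × 10⁻⁴) = 0.013442 rad s⁻¹ ≈ 0.0134 rad s⁻¹.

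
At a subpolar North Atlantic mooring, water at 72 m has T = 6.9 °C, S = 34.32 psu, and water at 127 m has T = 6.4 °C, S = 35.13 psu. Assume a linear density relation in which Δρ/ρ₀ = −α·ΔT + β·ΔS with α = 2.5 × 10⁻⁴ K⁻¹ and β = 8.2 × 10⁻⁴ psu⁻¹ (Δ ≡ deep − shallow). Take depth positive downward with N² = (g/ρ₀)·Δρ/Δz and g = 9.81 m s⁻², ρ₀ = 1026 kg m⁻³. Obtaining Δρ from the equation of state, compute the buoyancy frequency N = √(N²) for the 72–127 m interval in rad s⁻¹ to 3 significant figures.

ΔT = -0.5 K, ΔS = +0.81 psu (deep − shallow).
Δρ/ρ₀ = −αΔT + βΔS = 1.25 × 10⁻⁴ + 6.642 × 10⁻⁴ = 7.892 × 10⁻⁴, so Δρ ≈ 0.8097 kg m⁻³.
N² = (g/ρ₀)·Δρ/Δz = g·(Δρ/ρ₀)/Δz = 9.81 × 7.892 × 10⁻⁴ / 55 = 1.4076 × 10⁻⁴ s⁻².
N = √(1.4076 × 10⁻⁴) = 0.011864 rad s⁻¹ ≈ 0.0119 rad s⁻¹.

0.0119 rad s⁻¹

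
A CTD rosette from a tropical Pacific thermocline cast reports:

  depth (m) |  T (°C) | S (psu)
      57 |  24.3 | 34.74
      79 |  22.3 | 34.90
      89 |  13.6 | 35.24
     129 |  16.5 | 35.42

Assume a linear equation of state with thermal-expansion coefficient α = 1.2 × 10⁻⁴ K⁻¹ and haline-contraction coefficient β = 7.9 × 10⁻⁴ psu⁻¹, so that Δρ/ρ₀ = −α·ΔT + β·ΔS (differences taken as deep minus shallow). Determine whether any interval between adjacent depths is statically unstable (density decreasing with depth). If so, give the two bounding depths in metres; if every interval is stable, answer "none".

89–129 m

Evaluate Δρ/ρ₀ = −αΔT + βΔS across each adjacent pair:
  57–79 m: −αΔT+βΔS = −(1.2 × 10⁻⁴)(-2.0)+(7.9 × 10⁻⁴)(+0.16) = 3.7 × 10⁻⁴ → stable
  79–89 m: −αΔT+βΔS = −(1.2 × 10⁻⁴)(-8.7)+(7.9 × 10⁻⁴)(+0.34) = 1.3 × 10⁻³ → stable
  89–129 m: −αΔT+βΔS = −(1.2 × 10⁻⁴)(+2.9)+(7.9 × 10⁻⁴)(+0.18) = -2.1 × 10⁻⁴ → UNSTABLE
The 89–129 m interval has Δρ < 0: lighter water underlies denser water.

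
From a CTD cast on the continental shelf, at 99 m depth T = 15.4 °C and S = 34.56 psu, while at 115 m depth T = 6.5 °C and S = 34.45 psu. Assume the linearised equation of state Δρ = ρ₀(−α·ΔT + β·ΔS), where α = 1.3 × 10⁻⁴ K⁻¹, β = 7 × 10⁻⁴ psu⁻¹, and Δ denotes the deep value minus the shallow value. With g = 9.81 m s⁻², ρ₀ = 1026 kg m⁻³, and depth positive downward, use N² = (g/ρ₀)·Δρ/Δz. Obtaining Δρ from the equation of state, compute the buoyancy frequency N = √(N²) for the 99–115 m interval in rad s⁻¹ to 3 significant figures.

ΔT = -8.9 K, ΔS = -0.11 psu (deep − shallow).
Δρ/ρ₀ = −αΔT + βΔS = 1.157 × 10⁻³ − 7.70 × 10⁻⁵ = 1.08 × 10⁻³, so Δρ ≈ 1.108 kg m⁻³.
N² = (g/ρ₀)·Δρ/Δz = g·(Δρ/ρ₀)/Δz = 9.81 × 1.08 × 10⁻³ / 16 = 6.6218 × 10⁻⁴ s⁻².
N = √(6.6218 × 10⁻⁴) = 0.025733 rad s⁻¹ ≈ 0.0257 rad s⁻¹.

0.0257 rad s⁻¹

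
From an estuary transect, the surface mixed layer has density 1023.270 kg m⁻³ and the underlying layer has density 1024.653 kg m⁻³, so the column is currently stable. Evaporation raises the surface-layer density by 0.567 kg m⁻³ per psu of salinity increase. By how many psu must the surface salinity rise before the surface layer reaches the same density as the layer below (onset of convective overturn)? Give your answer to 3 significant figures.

2.44 psu

Density deficit of the surface layer: 1024.653 − 1023.270 = 1.383 kg m⁻³.
Required change = 1.383 / 0.567 = 2.44 psu.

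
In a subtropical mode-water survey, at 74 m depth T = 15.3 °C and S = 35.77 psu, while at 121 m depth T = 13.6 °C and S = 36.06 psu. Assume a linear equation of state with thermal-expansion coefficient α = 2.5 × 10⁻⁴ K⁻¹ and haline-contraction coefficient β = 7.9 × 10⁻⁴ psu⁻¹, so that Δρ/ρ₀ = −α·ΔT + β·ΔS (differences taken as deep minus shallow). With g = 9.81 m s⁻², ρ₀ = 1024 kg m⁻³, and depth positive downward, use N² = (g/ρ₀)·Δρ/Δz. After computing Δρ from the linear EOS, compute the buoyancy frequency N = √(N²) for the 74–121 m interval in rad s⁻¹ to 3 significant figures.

0.0117 rad s⁻¹

ΔT = -1.7 K, ΔS = +0.29 psu (deep − shallow).
Δρ/ρ₀ = −αΔT + βΔS = 4.25 × 10⁻⁴ + 2.291 × 10⁻⁴ = 6.541 × 10⁻⁴, so Δρ ≈ 0.6698 kg m⁻³.
N² = (g/ρ₀)·Δρ/Δz = g·(Δρ/ρ₀)/Δz = 9.81 × 6.541 × 10⁻⁴ / 47 = 1.3653 × 10⁻⁴ s⁻².
N = √(1.3653 × 10⁻⁴) = 0.011685 rad s⁻¹ ≈ 0.0117 rad s⁻¹.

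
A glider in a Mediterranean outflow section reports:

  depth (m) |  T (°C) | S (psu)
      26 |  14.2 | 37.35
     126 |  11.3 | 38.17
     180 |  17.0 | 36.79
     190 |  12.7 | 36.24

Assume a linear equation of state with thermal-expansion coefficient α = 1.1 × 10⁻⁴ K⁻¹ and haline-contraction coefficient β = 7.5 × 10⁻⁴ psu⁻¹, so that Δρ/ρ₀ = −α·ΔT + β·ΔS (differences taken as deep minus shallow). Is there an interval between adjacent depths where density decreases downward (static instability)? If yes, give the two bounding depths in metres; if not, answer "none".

Evaluate Δρ/ρ₀ = −αΔT + βΔS across each adjacent pair:
  26–126 m: −αΔT+βΔS = −(1.1 × 10⁻⁴)(-2.9)+(7.5 × 10⁻⁴)(+0.82) = 9.3 × 10⁻⁴ → stable
  126–180 m: −αΔT+βΔS = −(1.1 × 10⁻⁴)(+5.7)+(7.5 × 10⁻⁴)(-1.38) = -1.7 × 10⁻³ → UNSTABLE
  180–190 m: −αΔT+βΔS = −(1.1 × 10⁻⁴)(-4.3)+(7.5 × 10⁻⁴)(-0.55) = 6.0 × 10⁻⁵ → stable
The 126–180 m interval has Δρ < 0: lighter water underlies denser water.

126–180 m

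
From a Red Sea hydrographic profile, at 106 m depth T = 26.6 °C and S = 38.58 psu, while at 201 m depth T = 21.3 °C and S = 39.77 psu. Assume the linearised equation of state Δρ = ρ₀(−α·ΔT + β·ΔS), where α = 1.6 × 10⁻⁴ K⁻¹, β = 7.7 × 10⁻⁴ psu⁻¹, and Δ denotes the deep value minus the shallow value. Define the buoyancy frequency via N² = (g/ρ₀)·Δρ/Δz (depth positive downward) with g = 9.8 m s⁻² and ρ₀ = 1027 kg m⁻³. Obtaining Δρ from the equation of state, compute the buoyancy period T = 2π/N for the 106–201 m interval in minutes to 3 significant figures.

ΔT = -5.3 K, ΔS = +1.19 psu (deep − shallow).
Δρ/ρ₀ = −αΔT + βΔS = 8.48 × 10⁻⁴ + 9.163 × 10⁻⁴ = 1.7643 × 10⁻³, so Δρ ≈ 1.812 kg m⁻³.
N² = (g/ρ₀)·Δρ/Δz = g·(Δρ/ρ₀)/Δz = 9.8 × 1.7643 × 10⁻³ / 95 = 1.8200 × 10⁻⁴ s⁻².
N = √(1.8200 × 10⁻⁴) = 0.013491 rad s⁻¹ → T = 2π/N = 465.73 s = 7.7622 min ≈ 7.76 min.

7.76 min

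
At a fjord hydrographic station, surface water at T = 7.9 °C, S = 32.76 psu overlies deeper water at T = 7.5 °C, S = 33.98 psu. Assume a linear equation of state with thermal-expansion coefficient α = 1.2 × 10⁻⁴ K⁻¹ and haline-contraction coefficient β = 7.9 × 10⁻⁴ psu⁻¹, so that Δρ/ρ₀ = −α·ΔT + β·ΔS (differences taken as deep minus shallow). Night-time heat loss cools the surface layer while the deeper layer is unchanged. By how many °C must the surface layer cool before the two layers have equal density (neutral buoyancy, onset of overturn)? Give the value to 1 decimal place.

Neutral buoyancy requires Δρ = 0, i.e. −α(T_deep − T_surf′) + β(S_deep − S_surf) = 0.
T_surf′ = T_deep − (β/α)·ΔS = 7.5 − (7.9 × 10⁻⁴/1.2 × 10⁻⁴)·(+1.22) = -0.532 °C.
Cooling required: 7.9 − (-0.532) = 8.432 °C.

8.4 °C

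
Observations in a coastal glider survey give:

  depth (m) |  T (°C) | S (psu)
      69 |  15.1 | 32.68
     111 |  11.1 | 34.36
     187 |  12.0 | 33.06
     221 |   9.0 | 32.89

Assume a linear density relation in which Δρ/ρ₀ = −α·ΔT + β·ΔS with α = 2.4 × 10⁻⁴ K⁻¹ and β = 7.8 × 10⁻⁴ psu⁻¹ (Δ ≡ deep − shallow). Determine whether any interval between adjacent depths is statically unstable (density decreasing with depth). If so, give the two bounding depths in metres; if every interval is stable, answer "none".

Evaluate Δρ/ρ₀ = −αΔT + βΔS across each adjacent pair:
  69–111 m: −αΔT+βΔS = −(2.4 × 10⁻⁴)(-4.0)+(7.8 × 10⁻⁴)(+1.68) = 2.3 × 10⁻³ → stable
  111–187 m: −αΔT+βΔS = −(2.4 × 10⁻⁴)(+0.9)+(7.8 × 10⁻⁴)(-1.30) = -1.2 × 10⁻³ → UNSTABLE
  187–221 m: −αΔT+βΔS = −(2.4 × 10⁻⁴)(-3.0)+(7.8 × 10⁻⁴)(-0.17) = 5.9 × 10⁻⁴ → stable
The 111–187 m interval has Δρ < 0: lighter water underlies denser water.

111–187 m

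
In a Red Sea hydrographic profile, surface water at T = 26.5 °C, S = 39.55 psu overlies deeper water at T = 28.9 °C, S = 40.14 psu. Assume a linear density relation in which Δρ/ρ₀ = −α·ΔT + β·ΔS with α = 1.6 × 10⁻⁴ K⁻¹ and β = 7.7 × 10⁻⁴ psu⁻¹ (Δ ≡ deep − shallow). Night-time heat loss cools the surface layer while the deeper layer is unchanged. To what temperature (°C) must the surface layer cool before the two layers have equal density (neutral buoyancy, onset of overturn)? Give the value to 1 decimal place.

26.1 °C

Neutral buoyancy requires Δρ = 0, i.e. −α(T_deep − T_surf′) + β(S_deep − S_surf) = 0.
T_surf′ = T_deep − (β/α)·ΔS = 28.9 − (7.7 × 10⁻⁴/1.6 × 10⁻⁴)·(+0.59) = 26.061 °C.
Cooling required: 26.5 − (26.061) = 0.439 °C.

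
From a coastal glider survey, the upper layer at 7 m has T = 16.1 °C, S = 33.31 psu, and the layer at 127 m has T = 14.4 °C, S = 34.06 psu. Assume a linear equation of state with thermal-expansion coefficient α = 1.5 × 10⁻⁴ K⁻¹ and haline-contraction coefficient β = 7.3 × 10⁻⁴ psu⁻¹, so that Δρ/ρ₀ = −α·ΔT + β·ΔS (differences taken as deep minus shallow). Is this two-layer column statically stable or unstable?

ΔT = 14.4 − 16.1 = -1.7 K and ΔS = 34.06 − 33.31 = +0.75 psu (deep − shallow).
−αΔT = 2.55 × 10⁻⁴; βΔS = 5.475 × 10⁻⁴; sum Δρ/ρ₀ = 8.025 × 10⁻⁴.
Δρ/ρ₀ > 0, so Δρ > 0: deeper water is denser → statically stable.

stable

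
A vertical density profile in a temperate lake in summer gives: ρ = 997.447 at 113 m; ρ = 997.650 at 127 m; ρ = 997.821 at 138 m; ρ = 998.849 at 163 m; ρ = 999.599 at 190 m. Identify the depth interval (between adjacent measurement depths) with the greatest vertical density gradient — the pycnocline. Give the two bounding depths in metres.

Compute the density gradient over each adjacent pair:
  113–127 m: Δρ/Δz = 0.203/14 = 0.015 kg m⁻⁴
  127–138 m: Δρ/Δz = 0.171/11 = 0.016 kg m⁻⁴
  138–163 m: Δρ/Δz = 1.028/25 = 0.041 kg m⁻⁴
  163–190 m: Δρ/Δz = 0.750/27 = 0.028 kg m⁻⁴
The largest gradient is in the 138–163 m interval — the pycnocline.

138–163 m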